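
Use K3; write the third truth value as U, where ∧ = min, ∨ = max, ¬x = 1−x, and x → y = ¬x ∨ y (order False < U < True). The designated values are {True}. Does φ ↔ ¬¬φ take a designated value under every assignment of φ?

No

Countermodel: φ=U gives U, which is not designated.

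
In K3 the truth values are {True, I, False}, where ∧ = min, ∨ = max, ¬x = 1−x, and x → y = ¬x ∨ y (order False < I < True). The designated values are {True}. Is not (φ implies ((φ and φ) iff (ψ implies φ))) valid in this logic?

Countermodel: φ=True, ψ=True gives False, which is not designated.

No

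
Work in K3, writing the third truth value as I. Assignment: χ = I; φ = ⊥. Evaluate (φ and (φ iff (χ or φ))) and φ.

⊥

χ or φ = I or ⊥ = I
φ iff (χ or φ) = ⊥ iff I = I
φ and (φ iff (χ or φ)) = ⊥ and I = ⊥
(φ and (φ iff (χ or φ))) and φ = ⊥ and ⊥ = ⊥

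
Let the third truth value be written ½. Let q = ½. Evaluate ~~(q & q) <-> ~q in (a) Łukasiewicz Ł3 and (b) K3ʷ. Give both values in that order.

⊤; ½

In Łukasiewicz Ł3: q & q = ½ & ½ = ½
~(q & q) = ~½ = ½
~~(q & q) = ~½ = ½
~q = ~½ = ½
~~(q & q) <-> ~q = ½ <-> ½ = ⊤
In K3ʷ: q & q = ½ & ½ = ½
~(q & q) = ~½ = ½
~~(q & q) = ~½ = ½
~q = ~½ = ½
~~(q & q) <-> ~q = ½ <-> ½ = ½
They differ because Łukasiewicz Ł3 and K3ʷ treat ½ differently under the binary connectives.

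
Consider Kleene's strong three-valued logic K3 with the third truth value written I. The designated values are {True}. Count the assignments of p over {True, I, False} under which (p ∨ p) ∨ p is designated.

p=True: True ✓
p=I: I ·
p=False: False ·

1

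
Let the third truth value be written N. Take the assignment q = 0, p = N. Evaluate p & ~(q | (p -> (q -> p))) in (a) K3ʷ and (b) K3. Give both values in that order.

N; 0

In K3ʷ: q -> p = 0 -> N = N
p -> (q -> p) = N -> N = N
q | (p -> (q -> p)) = 0 | N = N
~(q | (p -> (q -> p))) = ~N = N
p & ~(q | (p -> (q -> p))) = N & N = N
In K3: q -> p = 0 -> N = 1  [~0 | N]
p -> (q -> p) = N -> 1 = 1
q | (p -> (q -> p)) = 0 | 1 = 1
~(q | (p -> (q -> p))) = ~1 = 0
p & ~(q | (p -> (q -> p))) = N & 0 = 0
They differ because K3ʷ and K3 treat N differently under the binary connectives.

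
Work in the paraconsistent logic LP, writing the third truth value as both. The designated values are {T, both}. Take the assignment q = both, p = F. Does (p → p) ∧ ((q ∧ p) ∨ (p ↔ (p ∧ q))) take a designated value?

Yes

p → p = F → F = T
q ∧ p = both ∧ F = F
p ∧ q = F ∧ both = F
p ↔ (p ∧ q) = F ↔ F = T
(q ∧ p) ∨ (p ↔ (p ∧ q)) = F ∨ T = T
(p → p) ∧ ((q ∧ p) ∨ (p ↔ (p ∧ q))) = T ∧ T = T
T ∈ {T, both}.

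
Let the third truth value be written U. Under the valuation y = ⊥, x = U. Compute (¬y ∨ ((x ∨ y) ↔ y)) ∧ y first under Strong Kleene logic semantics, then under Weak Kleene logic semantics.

⊥; U

In Strong Kleene logic: ¬y = ¬⊥ = ⊤
x ∨ y = U ∨ ⊥ = U
(x ∨ y) ↔ y = U ↔ ⊥ = U
¬y ∨ ((x ∨ y) ↔ y) = ⊤ ∨ U = ⊤
(¬y ∨ ((x ∨ y) ↔ y)) ∧ y = ⊤ ∧ ⊥ = ⊥
In Weak Kleene logic: ¬y = ¬⊥ = ⊤
x ∨ y = U ∨ ⊥ = U
(x ∨ y) ↔ y = U ↔ ⊥ = U
¬y ∨ ((x ∨ y) ↔ y) = ⊤ ∨ U = U
(¬y ∨ ((x ∨ y) ↔ y)) ∧ y = U ∧ ⊥ = U
They differ because Strong Kleene logic and Weak Kleene logic treat U differently under the binary connectives.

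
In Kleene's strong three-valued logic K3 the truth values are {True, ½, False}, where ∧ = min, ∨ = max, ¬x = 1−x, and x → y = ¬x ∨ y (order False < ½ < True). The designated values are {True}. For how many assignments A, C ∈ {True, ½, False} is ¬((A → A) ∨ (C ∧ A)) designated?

Of the 9 assignments, 0 give a value in {True}.

0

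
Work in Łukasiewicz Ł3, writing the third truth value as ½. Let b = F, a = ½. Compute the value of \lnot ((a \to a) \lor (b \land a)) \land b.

a \to a = ½ \to ½ = T
b \land a = F \land ½ = F
(a \to a) \lor (b \land a) = T \lor F = T
\lnot ((a \to a) \lor (b \land a)) = \lnot T = F
\lnot ((a \to a) \lor (b \land a)) \land b = F \land F = F

F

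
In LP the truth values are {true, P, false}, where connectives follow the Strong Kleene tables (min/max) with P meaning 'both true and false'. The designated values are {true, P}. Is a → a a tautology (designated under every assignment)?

Yes

Every assignment of a over {true, P, false} gives a value in {true, P}.
In particular, with a=P: a → a = P.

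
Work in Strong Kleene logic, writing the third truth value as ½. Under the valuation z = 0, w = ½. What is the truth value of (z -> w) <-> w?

z -> w = 0 -> ½ = 1  [~0 | ½]
(z -> w) <-> w = 1 <-> ½ = ½

½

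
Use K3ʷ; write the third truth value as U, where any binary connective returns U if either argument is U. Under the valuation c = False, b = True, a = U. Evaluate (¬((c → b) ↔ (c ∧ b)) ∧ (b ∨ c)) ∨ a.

U

c → b = False → True = True
c ∧ b = False ∧ True = False
(c → b) ↔ (c ∧ b) = True ↔ False = False
¬((c → b) ↔ (c ∧ b)) = ¬False = True
b ∨ c = True ∨ False = True
¬((c → b) ↔ (c ∧ b)) ∧ (b ∨ c) = True ∧ True = True
(¬((c → b) ↔ (c ∧ b)) ∧ (b ∨ c)) ∨ a = True ∨ U = U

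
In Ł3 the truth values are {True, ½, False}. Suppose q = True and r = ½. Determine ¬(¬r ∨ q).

False

¬r = ¬½ = ½
¬r ∨ q = ½ ∨ True = True
¬(¬r ∨ q) = ¬True = False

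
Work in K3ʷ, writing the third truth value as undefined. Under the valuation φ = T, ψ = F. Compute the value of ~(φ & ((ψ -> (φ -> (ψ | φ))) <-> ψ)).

T

ψ | φ = F | T = T
φ -> (ψ | φ) = T -> T = T
ψ -> (φ -> (ψ | φ)) = F -> T = T
(ψ -> (φ -> (ψ | φ))) <-> ψ = T <-> F = F
φ & ((ψ -> (φ -> (ψ | φ))) <-> ψ) = T & F = F
~(φ & ((ψ -> (φ -> (ψ | φ))) <-> ψ)) = ~F = T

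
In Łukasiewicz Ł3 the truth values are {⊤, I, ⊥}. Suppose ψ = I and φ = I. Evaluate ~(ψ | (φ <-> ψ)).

φ <-> ψ = I <-> I = ⊤  [1 − |½−½|]
ψ | (φ <-> ψ) = I | ⊤ = ⊤
~(ψ | (φ <-> ψ)) = ~⊤ = ⊥

⊥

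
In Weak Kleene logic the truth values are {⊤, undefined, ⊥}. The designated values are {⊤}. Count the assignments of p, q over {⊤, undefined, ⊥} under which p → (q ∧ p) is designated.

Designated under: (p=⊤, q=⊤); (p=⊥, q=⊤); (p=⊥, q=⊥).

3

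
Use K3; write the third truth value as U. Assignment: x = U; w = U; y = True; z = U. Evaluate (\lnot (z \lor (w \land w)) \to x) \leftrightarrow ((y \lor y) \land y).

U

w \land w = U \land U = U
z \lor (w \land w) = U \lor U = U
\lnot (z \lor (w \land w)) = \lnot U = U
\lnot (z \lor (w \land w)) \to x = U \to U = U  [\lnot U \lor U]
y \lor y = True \lor True = True
(y \lor y) \land y = True \land True = True
(\lnot (z \lor (w \land w)) \to x) \leftrightarrow ((y \lor y) \land y) = U \leftrightarrow True = U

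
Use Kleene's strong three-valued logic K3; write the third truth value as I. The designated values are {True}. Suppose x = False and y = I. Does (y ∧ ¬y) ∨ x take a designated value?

No

¬y = ¬I = I
y ∧ ¬y = I ∧ I = I
(y ∧ ¬y) ∨ x = I ∨ False = I
I ∉ {True}.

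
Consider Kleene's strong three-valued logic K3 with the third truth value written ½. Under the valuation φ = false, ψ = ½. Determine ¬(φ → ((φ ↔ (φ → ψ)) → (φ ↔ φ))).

false

φ → ψ = false → ½ = true
φ ↔ (φ → ψ) = false ↔ true = false
φ ↔ φ = false ↔ false = true
(φ ↔ (φ → ψ)) → (φ ↔ φ) = false → true = true
φ → ((φ ↔ (φ → ψ)) → (φ ↔ φ)) = false → true = true
¬(φ → ((φ ↔ (φ → ψ)) → (φ ↔ φ))) = ¬true = false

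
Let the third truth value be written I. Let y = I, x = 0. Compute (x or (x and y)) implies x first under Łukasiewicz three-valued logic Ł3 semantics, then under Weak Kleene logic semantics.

1; I

In Łukasiewicz three-valued logic Ł3: x and y = 0 and I = 0
x or (x and y) = 0 or 0 = 0
(x or (x and y)) implies x = 0 implies 0 = 1
In Weak Kleene logic: x and y = 0 and I = I
x or (x and y) = 0 or I = I
(x or (x and y)) implies x = I implies 0 = I  [any arg is the third value ⇒ result is the third value]
They differ because Łukasiewicz three-valued logic Ł3 and Weak Kleene logic treat I differently under the binary connectives.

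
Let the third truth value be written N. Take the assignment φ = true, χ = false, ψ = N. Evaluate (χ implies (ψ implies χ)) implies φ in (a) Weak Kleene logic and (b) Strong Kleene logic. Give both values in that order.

N; true

In Weak Kleene logic: ψ implies χ = N implies false = N  [any arg is the third value ⇒ result is the third value]
χ implies (ψ implies χ) = false implies N = N
(χ implies (ψ implies χ)) implies φ = N implies true = N
In Strong Kleene logic: ψ implies χ = N implies false = N
χ implies (ψ implies χ) = false implies N = true
(χ implies (ψ implies χ)) implies φ = true implies true = true
They differ because Weak Kleene logic and Strong Kleene logic treat N differently under the binary connectives.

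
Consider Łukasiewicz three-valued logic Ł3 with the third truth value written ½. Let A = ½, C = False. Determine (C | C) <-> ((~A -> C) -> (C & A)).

½

C | C = False | False = False
~A = ~½ = ½
~A -> C = ½ -> False = ½  [min(1, 1−½+0)]
C & A = False & ½ = False
(~A -> C) -> (C & A) = ½ -> False = ½
(C | C) <-> ((~A -> C) -> (C & A)) = False <-> ½ = ½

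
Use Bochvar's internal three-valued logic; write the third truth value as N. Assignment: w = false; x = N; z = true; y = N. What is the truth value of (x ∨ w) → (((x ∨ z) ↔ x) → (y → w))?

x ∨ w = N ∨ false = N
x ∨ z = N ∨ true = N
(x ∨ z) ↔ x = N ↔ N = N
y → w = N → false = N
((x ∨ z) ↔ x) → (y → w) = N → N = N
(x ∨ w) → (((x ∨ z) ↔ x) → (y → w)) = N → N = N

N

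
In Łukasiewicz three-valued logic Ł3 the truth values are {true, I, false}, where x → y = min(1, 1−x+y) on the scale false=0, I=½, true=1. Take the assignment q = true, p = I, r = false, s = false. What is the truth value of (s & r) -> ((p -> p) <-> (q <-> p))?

true

s & r = false & false = false
p -> p = I -> I = true  [min(1, 1−½+½)]
q <-> p = true <-> I = I
(p -> p) <-> (q <-> p) = true <-> I = I
(s & r) -> ((p -> p) <-> (q <-> p)) = false -> I = true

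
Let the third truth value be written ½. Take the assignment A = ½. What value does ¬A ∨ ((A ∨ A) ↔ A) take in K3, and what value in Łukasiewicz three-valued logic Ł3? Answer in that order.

½; ⊤

In K3: ¬A = ¬½ = ½
A ∨ A = ½ ∨ ½ = ½
(A ∨ A) ↔ A = ½ ↔ ½ = ½
¬A ∨ ((A ∨ A) ↔ A) = ½ ∨ ½ = ½
In Łukasiewicz three-valued logic Ł3: ¬A = ¬½ = ½
A ∨ A = ½ ∨ ½ = ½
(A ∨ A) ↔ A = ½ ↔ ½ = ⊤  [1 − |½−½|]
¬A ∨ ((A ∨ A) ↔ A) = ½ ∨ ⊤ = ⊤
They differ because K3 and Łukasiewicz three-valued logic Ł3 treat ½ differently under implication.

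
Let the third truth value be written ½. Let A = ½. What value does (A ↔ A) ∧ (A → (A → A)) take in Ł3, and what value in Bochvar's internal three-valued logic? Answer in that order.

In Ł3: A ↔ A = ½ ↔ ½ = true  [1 − |½−½|]
A → A = ½ → ½ = true
A → (A → A) = ½ → true = true
(A ↔ A) ∧ (A → (A → A)) = true ∧ true = true
In Bochvar's internal three-valued logic: A ↔ A = ½ ↔ ½ = ½
A → A = ½ → ½ = ½  [any arg is the third value ⇒ result is the third value]
A → (A → A) = ½ → ½ = ½
(A ↔ A) ∧ (A → (A → A)) = ½ ∧ ½ = ½
They differ because Ł3 and Bochvar's internal three-valued logic treat ½ differently under the binary connectives.

true; ½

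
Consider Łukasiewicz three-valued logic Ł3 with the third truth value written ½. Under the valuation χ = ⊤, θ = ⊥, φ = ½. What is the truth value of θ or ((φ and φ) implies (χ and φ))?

φ and φ = ½ and ½ = ½
χ and φ = ⊤ and ½ = ½
(φ and φ) implies (χ and φ) = ½ implies ½ = ⊤  [min(1, 1−½+½)]
θ or ((φ and φ) implies (χ and φ)) = ⊥ or ⊤ = ⊤

⊤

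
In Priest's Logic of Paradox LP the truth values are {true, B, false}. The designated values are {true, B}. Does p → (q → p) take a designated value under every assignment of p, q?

Every assignment of p, q over {true, B, false} gives a value in {true, B}.
In particular, with p=B, q=B: p → (q → p) = B.

Yes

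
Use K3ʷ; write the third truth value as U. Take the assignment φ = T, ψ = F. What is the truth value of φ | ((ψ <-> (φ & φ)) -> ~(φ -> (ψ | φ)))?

φ & φ = T & T = T
ψ <-> (φ & φ) = F <-> T = F
ψ | φ = F | T = T
φ -> (ψ | φ) = T -> T = T
~(φ -> (ψ | φ)) = ~T = F
(ψ <-> (φ & φ)) -> ~(φ -> (ψ | φ)) = F -> F = T
φ | ((ψ <-> (φ & φ)) -> ~(φ -> (ψ | φ))) = T | T = T

T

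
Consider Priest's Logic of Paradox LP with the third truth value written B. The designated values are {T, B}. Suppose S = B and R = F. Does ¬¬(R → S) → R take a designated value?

No

R → S = F → B = T  [¬F ∨ B]
¬(R → S) = ¬T = F
¬¬(R → S) = ¬F = T
¬¬(R → S) → R = T → F = F
F ∉ {T, B}.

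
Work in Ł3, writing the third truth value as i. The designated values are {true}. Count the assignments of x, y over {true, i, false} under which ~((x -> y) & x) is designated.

Designated under: (x=true, y=false); (x=false, y=true); (x=false, y=i); (x=false, y=false).

4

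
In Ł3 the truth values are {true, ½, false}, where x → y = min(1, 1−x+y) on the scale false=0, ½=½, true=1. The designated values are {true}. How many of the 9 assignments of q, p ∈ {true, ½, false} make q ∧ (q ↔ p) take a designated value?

1

Designated under: (q=true, p=true).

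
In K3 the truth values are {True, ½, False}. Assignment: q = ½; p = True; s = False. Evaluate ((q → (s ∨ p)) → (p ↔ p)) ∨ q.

True

s ∨ p = False ∨ True = True
q → (s ∨ p) = ½ → True = True  [¬½ ∨ True]
p ↔ p = True ↔ True = True
(q → (s ∨ p)) → (p ↔ p) = True → True = True
((q → (s ∨ p)) → (p ↔ p)) ∨ q = True ∨ ½ = True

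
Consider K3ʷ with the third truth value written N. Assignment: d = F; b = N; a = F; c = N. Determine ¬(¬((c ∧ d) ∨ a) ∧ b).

c ∧ d = N ∧ F = N
(c ∧ d) ∨ a = N ∨ F = N
¬((c ∧ d) ∨ a) = ¬N = N
¬((c ∧ d) ∨ a) ∧ b = N ∧ N = N
¬(¬((c ∧ d) ∨ a) ∧ b) = ¬N = N

N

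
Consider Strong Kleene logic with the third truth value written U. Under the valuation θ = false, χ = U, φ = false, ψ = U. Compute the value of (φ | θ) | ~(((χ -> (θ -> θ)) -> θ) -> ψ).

false

φ | θ = false | false = false
θ -> θ = false -> false = true
χ -> (θ -> θ) = U -> true = true  [~U | true]
(χ -> (θ -> θ)) -> θ = true -> false = false
((χ -> (θ -> θ)) -> θ) -> ψ = false -> U = true
~(((χ -> (θ -> θ)) -> θ) -> ψ) = ~true = false
(φ | θ) | ~(((χ -> (θ -> θ)) -> θ) -> ψ) = false | false = false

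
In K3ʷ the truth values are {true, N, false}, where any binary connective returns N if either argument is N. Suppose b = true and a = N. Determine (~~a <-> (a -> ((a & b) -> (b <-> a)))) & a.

~a = ~N = N
~~a = ~N = N
a & b = N & true = N
b <-> a = true <-> N = N
(a & b) -> (b <-> a) = N -> N = N  [any arg is the third value ⇒ result is the third value]
a -> ((a & b) -> (b <-> a)) = N -> N = N
~~a <-> (a -> ((a & b) -> (b <-> a))) = N <-> N = N
(~~a <-> (a -> ((a & b) -> (b <-> a)))) & a = N & N = N

N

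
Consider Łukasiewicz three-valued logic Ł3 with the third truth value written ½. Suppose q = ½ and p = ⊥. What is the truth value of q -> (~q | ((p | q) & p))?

~q = ~½ = ½
p | q = ⊥ | ½ = ½
(p | q) & p = ½ & ⊥ = ⊥
~q | ((p | q) & p) = ½ | ⊥ = ½
q -> (~q | ((p | q) & p)) = ½ -> ½ = ⊤  [min(1, 1−½+½)]

⊤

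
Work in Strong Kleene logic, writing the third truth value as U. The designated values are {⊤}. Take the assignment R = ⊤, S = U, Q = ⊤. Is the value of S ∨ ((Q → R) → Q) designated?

Yes

Q → R = ⊤ → ⊤ = ⊤
(Q → R) → Q = ⊤ → ⊤ = ⊤
S ∨ ((Q → R) → Q) = U ∨ ⊤ = ⊤
⊤ ∈ {⊤}.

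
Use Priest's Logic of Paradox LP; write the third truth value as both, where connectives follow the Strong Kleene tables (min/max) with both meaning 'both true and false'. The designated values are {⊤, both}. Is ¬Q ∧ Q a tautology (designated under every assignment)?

No

Countermodel: Q=⊤ gives ⊥, which is not designated.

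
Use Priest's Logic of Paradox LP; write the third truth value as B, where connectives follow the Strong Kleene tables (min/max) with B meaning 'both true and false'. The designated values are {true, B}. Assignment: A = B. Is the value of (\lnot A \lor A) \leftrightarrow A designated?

\lnot A = \lnot B = B
\lnot A \lor A = B \lor B = B
(\lnot A \lor A) \leftrightarrow A = B \leftrightarrow B = B
B ∈ {true, B}.

Yes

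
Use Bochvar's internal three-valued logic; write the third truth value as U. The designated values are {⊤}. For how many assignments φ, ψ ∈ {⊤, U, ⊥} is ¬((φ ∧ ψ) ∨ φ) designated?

Designated under: (φ=⊥, ψ=⊤); (φ=⊥, ψ=⊥).

2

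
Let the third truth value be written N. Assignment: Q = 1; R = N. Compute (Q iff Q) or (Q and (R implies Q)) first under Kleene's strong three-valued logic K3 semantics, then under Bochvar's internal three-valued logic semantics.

1; N

In Kleene's strong three-valued logic K3: Q iff Q = 1 iff 1 = 1
R implies Q = N implies 1 = 1  [not N or 1]
Q and (R implies Q) = 1 and 1 = 1
(Q iff Q) or (Q and (R implies Q)) = 1 or 1 = 1
In Bochvar's internal three-valued logic: Q iff Q = 1 iff 1 = 1
R implies Q = N implies 1 = N  [any arg is the third value ⇒ result is the third value]
Q and (R implies Q) = 1 and N = N
(Q iff Q) or (Q and (R implies Q)) = 1 or N = N
They differ because Kleene's strong three-valued logic K3 and Bochvar's internal three-valued logic treat N differently under the binary connectives.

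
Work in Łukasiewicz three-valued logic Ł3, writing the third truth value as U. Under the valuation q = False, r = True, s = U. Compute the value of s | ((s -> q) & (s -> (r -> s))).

U

s -> q = U -> False = U  [min(1, 1−½+0)]
r -> s = True -> U = U
s -> (r -> s) = U -> U = True
(s -> q) & (s -> (r -> s)) = U & True = U
s | ((s -> q) & (s -> (r -> s))) = U | U = U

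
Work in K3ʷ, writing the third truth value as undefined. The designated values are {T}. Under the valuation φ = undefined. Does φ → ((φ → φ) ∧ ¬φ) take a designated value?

No

φ → φ = undefined → undefined = undefined  [any arg is the third value ⇒ result is the third value]
¬φ = ¬undefined = undefined
(φ → φ) ∧ ¬φ = undefined ∧ undefined = undefined
φ → ((φ → φ) ∧ ¬φ) = undefined → undefined = undefined
undefined ∉ {T}.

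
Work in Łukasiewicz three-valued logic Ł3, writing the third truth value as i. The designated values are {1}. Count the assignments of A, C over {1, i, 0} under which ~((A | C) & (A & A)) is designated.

Designated under: (A=0, C=1); (A=0, C=i); (A=0, C=0).

3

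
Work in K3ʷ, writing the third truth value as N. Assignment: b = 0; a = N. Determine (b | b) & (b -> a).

b | b = 0 | 0 = 0
b -> a = 0 -> N = N  [any arg is the third value ⇒ result is the third value]
(b | b) & (b -> a) = 0 & N = N

N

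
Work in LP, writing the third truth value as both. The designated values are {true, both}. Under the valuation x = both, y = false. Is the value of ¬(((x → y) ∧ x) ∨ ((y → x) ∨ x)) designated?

No

x → y = both → false = both  [¬both ∨ false]
(x → y) ∧ x = both ∧ both = both
y → x = false → both = true
(y → x) ∨ x = true ∨ both = true
((x → y) ∧ x) ∨ ((y → x) ∨ x) = both ∨ true = true
¬(((x → y) ∧ x) ∨ ((y → x) ∨ x)) = ¬true = false
false ∉ {true, both}.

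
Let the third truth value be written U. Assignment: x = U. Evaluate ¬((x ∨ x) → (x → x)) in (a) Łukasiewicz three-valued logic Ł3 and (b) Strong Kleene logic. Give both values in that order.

F; U

In Łukasiewicz three-valued logic Ł3: x ∨ x = U ∨ U = U
x → x = U → U = T  [min(1, 1−½+½)]
(x ∨ x) → (x → x) = U → T = T
¬((x ∨ x) → (x → x)) = ¬T = F
In Strong Kleene logic: x ∨ x = U ∨ U = U
x → x = U → U = U  [¬U ∨ U]
(x ∨ x) → (x → x) = U → U = U
¬((x ∨ x) → (x → x)) = ¬U = U
They differ because Łukasiewicz three-valued logic Ł3 and Strong Kleene logic treat U differently under implication.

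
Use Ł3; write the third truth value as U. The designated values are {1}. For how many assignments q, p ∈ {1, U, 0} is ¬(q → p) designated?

1

Designated under: (q=1, p=0).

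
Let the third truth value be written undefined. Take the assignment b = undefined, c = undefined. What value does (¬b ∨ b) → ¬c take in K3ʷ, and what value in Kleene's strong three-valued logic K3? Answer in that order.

undefined; undefined

In K3ʷ: ¬b = ¬undefined = undefined
¬b ∨ b = undefined ∨ undefined = undefined
¬c = ¬undefined = undefined
(¬b ∨ b) → ¬c = undefined → undefined = undefined
In Kleene's strong three-valued logic K3: ¬b = ¬undefined = undefined
¬b ∨ b = undefined ∨ undefined = undefined
¬c = ¬undefined = undefined
(¬b ∨ b) → ¬c = undefined → undefined = undefined  [¬undefined ∨ undefined]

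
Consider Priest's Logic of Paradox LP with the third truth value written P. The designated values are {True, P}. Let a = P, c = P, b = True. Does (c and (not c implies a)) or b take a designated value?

Yes

not c = not P = P
not c implies a = P implies P = P  [not P or P]
c and (not c implies a) = P and P = P
(c and (not c implies a)) or b = P or True = True
True ∈ {True, P}.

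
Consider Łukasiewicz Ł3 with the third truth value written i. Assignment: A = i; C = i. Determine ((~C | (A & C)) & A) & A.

~C = ~i = i
A & C = i & i = i
~C | (A & C) = i | i = i
(~C | (A & C)) & A = i & i = i
((~C | (A & C)) & A) & A = i & i = i

i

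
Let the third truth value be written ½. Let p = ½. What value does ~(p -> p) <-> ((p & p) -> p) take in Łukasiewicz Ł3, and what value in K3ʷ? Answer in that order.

In Łukasiewicz Ł3: p -> p = ½ -> ½ = ⊤  [min(1, 1−½+½)]
~(p -> p) = ~⊤ = ⊥
p & p = ½ & ½ = ½
(p & p) -> p = ½ -> ½ = ⊤
~(p -> p) <-> ((p & p) -> p) = ⊥ <-> ⊤ = ⊥
In K3ʷ: p -> p = ½ -> ½ = ½  [any arg is the third value ⇒ result is the third value]
~(p -> p) = ~½ = ½
p & p = ½ & ½ = ½
(p & p) -> p = ½ -> ½ = ½
~(p -> p) <-> ((p & p) -> p) = ½ <-> ½ = ½
They differ because Łukasiewicz Ł3 and K3ʷ treat ½ differently under the binary connectives.

⊥; ½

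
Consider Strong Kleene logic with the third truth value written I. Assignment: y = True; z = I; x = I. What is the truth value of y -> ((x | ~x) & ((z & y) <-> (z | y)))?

I

~x = ~I = I
x | ~x = I | I = I
z & y = I & True = I
z | y = I | True = True
(z & y) <-> (z | y) = I <-> True = I
(x | ~x) & ((z & y) <-> (z | y)) = I & I = I
y -> ((x | ~x) & ((z & y) <-> (z | y))) = True -> I = I  [~True | I]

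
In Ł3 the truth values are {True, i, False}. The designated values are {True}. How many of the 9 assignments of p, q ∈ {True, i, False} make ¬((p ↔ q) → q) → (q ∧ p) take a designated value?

Of the 9 assignments, 7 give a value in {True}.

7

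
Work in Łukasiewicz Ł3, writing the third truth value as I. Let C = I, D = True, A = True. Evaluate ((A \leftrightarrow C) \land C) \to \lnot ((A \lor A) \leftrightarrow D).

I

A \leftrightarrow C = True \leftrightarrow I = I  [1 − |1−½|]
(A \leftrightarrow C) \land C = I \land I = I
A \lor A = True \lor True = True
(A \lor A) \leftrightarrow D = True \leftrightarrow True = True
\lnot ((A \lor A) \leftrightarrow D) = \lnot True = False
((A \leftrightarrow C) \land C) \to \lnot ((A \lor A) \leftrightarrow D) = I \to False = I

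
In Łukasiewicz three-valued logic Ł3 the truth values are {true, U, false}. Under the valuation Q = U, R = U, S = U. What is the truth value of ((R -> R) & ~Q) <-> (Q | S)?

true

R -> R = U -> U = true  [min(1, 1−½+½)]
~Q = ~U = U
(R -> R) & ~Q = true & U = U
Q | S = U | U = U
((R -> R) & ~Q) <-> (Q | S) = U <-> U = true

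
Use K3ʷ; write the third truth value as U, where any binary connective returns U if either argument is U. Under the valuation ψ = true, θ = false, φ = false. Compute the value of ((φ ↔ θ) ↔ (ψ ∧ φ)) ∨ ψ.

true

φ ↔ θ = false ↔ false = true
ψ ∧ φ = true ∧ false = false
(φ ↔ θ) ↔ (ψ ∧ φ) = true ↔ false = false
((φ ↔ θ) ↔ (ψ ∧ φ)) ∨ ψ = false ∨ true = true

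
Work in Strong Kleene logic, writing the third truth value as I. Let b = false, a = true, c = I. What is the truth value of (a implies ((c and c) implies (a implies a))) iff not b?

true

c and c = I and I = I
a implies a = true implies true = true
(c and c) implies (a implies a) = I implies true = true  [not I or true]
a implies ((c and c) implies (a implies a)) = true implies true = true
not b = not false = true
(a implies ((c and c) implies (a implies a))) iff not b = true iff true = true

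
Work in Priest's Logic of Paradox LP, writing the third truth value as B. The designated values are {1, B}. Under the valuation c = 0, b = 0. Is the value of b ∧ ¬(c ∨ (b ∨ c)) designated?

b ∨ c = 0 ∨ 0 = 0
c ∨ (b ∨ c) = 0 ∨ 0 = 0
¬(c ∨ (b ∨ c)) = ¬0 = 1
b ∧ ¬(c ∨ (b ∨ c)) = 0 ∧ 1 = 0
0 ∉ {1, B}.

No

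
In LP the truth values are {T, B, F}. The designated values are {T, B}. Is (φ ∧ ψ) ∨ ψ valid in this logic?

Countermodel: φ=T, ψ=F gives F, which is not designated.

No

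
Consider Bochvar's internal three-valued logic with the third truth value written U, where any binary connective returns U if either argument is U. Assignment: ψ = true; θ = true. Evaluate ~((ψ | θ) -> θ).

ψ | θ = true | true = true
(ψ | θ) -> θ = true -> true = true
~((ψ | θ) -> θ) = ~true = false

false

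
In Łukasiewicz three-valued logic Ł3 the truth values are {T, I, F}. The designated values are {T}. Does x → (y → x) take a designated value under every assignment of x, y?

Yes

Every assignment of x, y over {T, I, F} gives a value in {T}.
In particular, with x=I, y=I: x → (y → x) = T.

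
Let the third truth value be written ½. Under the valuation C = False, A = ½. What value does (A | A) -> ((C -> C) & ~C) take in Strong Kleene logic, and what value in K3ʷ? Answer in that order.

True; ½

In Strong Kleene logic: A | A = ½ | ½ = ½
C -> C = False -> False = True
~C = ~False = True
(C -> C) & ~C = True & True = True
(A | A) -> ((C -> C) & ~C) = ½ -> True = True  [~½ | True]
In K3ʷ: A | A = ½ | ½ = ½
C -> C = False -> False = True
~C = ~False = True
(C -> C) & ~C = True & True = True
(A | A) -> ((C -> C) & ~C) = ½ -> True = ½  [any arg is the third value ⇒ result is the third value]
They differ because Strong Kleene logic and K3ʷ treat ½ differently under the binary connectives.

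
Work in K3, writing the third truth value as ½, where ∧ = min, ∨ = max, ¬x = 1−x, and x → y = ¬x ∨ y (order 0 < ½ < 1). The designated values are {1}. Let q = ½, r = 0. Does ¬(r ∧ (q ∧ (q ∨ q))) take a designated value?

Yes

q ∨ q = ½ ∨ ½ = ½
q ∧ (q ∨ q) = ½ ∧ ½ = ½
r ∧ (q ∧ (q ∨ q)) = 0 ∧ ½ = 0
¬(r ∧ (q ∧ (q ∨ q))) = ¬0 = 1
1 ∈ {1}.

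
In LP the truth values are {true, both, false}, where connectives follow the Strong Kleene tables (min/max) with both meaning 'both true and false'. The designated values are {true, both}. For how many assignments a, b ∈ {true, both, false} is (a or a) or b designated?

8

Of the 9 assignments, 8 give a value in {true, both}.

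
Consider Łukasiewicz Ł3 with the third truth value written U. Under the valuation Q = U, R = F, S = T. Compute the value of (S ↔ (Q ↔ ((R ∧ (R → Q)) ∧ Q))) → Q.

R → Q = F → U = T  [min(1, 1−0+½)]
R ∧ (R → Q) = F ∧ T = F
(R ∧ (R → Q)) ∧ Q = F ∧ U = F
Q ↔ ((R ∧ (R → Q)) ∧ Q) = U ↔ F = U
S ↔ (Q ↔ ((R ∧ (R → Q)) ∧ Q)) = T ↔ U = U
(S ↔ (Q ↔ ((R ∧ (R → Q)) ∧ Q))) → Q = U → U = T

T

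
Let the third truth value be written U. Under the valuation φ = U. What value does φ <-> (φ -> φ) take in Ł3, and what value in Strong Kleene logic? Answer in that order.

In Ł3: φ -> φ = U -> U = T  [min(1, 1−½+½)]
φ <-> (φ -> φ) = U <-> T = U
In Strong Kleene logic: φ -> φ = U -> U = U
φ <-> (φ -> φ) = U <-> U = U

U; U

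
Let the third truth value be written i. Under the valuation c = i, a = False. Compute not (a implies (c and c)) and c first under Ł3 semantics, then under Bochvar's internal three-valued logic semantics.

False; i

In Ł3: c and c = i and i = i
a implies (c and c) = False implies i = True  [min(1, 1−0+½)]
not (a implies (c and c)) = not True = False
not (a implies (c and c)) and c = False and i = False
In Bochvar's internal three-valued logic: c and c = i and i = i
a implies (c and c) = False implies i = i  [any arg is the third value ⇒ result is the third value]
not (a implies (c and c)) = not i = i
not (a implies (c and c)) and c = i and i = i
They differ because Ł3 and Bochvar's internal three-valued logic treat i differently under the binary connectives.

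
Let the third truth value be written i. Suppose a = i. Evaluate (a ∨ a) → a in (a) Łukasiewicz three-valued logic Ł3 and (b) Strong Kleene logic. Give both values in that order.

⊤; i

In Łukasiewicz three-valued logic Ł3: a ∨ a = i ∨ i = i
(a ∨ a) → a = i → i = ⊤
In Strong Kleene logic: a ∨ a = i ∨ i = i
(a ∨ a) → a = i → i = i
They differ because Łukasiewicz three-valued logic Ł3 and Strong Kleene logic treat i differently under implication.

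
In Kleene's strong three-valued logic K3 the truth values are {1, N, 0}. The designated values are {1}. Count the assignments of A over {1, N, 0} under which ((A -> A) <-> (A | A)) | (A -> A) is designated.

A=1: 1 ✓
A=N: N ·
A=0: 1 ✓

2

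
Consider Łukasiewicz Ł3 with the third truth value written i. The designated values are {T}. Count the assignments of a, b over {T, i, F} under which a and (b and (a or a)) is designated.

Designated under: (a=T, b=T).

1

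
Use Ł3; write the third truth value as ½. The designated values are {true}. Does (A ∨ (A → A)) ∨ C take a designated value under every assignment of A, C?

Every assignment of A, C over {true, ½, false} gives a value in {true}.
In particular, with A=½, C=½: (A ∨ (A → A)) ∨ C = true.

Yes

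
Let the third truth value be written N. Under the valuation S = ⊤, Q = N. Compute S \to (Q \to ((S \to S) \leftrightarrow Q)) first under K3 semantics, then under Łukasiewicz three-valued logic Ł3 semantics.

N; ⊤

In K3: S \to S = ⊤ \to ⊤ = ⊤
(S \to S) \leftrightarrow Q = ⊤ \leftrightarrow N = N
Q \to ((S \to S) \leftrightarrow Q) = N \to N = N
S \to (Q \to ((S \to S) \leftrightarrow Q)) = ⊤ \to N = N
In Łukasiewicz three-valued logic Ł3: S \to S = ⊤ \to ⊤ = ⊤
(S \to S) \leftrightarrow Q = ⊤ \leftrightarrow N = N
Q \to ((S \to S) \leftrightarrow Q) = N \to N = ⊤
S \to (Q \to ((S \to S) \leftrightarrow Q)) = ⊤ \to ⊤ = ⊤
They differ because K3 and Łukasiewicz three-valued logic Ł3 treat N differently under implication.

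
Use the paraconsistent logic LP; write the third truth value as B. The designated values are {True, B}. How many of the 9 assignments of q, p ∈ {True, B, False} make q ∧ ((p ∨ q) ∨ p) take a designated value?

6

Of the 9 assignments, 6 give a value in {True, B}.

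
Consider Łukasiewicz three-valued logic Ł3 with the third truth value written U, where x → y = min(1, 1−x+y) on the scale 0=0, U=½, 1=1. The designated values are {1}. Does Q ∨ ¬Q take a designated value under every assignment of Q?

Countermodel: Q=U gives U, which is not designated.

No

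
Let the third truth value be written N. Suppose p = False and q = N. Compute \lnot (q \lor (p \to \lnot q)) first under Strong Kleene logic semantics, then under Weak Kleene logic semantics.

In Strong Kleene logic: \lnot q = \lnot N = N
p \to \lnot q = False \to N = True  [\lnot False \lor N]
q \lor (p \to \lnot q) = N \lor True = True
\lnot (q \lor (p \to \lnot q)) = \lnot True = False
In Weak Kleene logic: \lnot q = \lnot N = N
p \to \lnot q = False \to N = N  [any arg is the third value ⇒ result is the third value]
q \lor (p \to \lnot q) = N \lor N = N
\lnot (q \lor (p \to \lnot q)) = \lnot N = N
They differ because Strong Kleene logic and Weak Kleene logic treat N differently under the binary connectives.

False; N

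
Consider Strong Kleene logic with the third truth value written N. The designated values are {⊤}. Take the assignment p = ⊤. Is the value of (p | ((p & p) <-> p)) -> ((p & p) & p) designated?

Yes

p & p = ⊤ & ⊤ = ⊤
(p & p) <-> p = ⊤ <-> ⊤ = ⊤
p | ((p & p) <-> p) = ⊤ | ⊤ = ⊤
p & p = ⊤ & ⊤ = ⊤
(p & p) & p = ⊤ & ⊤ = ⊤
(p | ((p & p) <-> p)) -> ((p & p) & p) = ⊤ -> ⊤ = ⊤
⊤ ∈ {⊤}.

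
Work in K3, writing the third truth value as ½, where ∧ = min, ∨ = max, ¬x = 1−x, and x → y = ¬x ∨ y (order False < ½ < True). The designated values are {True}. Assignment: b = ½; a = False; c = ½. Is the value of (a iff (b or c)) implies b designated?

No

b or c = ½ or ½ = ½
a iff (b or c) = False iff ½ = ½
(a iff (b or c)) implies b = ½ implies ½ = ½  [not ½ or ½]
½ ∉ {True}.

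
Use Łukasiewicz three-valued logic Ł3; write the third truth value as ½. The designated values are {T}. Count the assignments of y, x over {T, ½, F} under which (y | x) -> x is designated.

6

Of the 9 assignments, 6 give a value in {T}.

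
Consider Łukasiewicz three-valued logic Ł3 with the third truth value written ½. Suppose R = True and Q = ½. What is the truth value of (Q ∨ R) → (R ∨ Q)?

True

Q ∨ R = ½ ∨ True = True
R ∨ Q = True ∨ ½ = True
(Q ∨ R) → (R ∨ Q) = True → True = True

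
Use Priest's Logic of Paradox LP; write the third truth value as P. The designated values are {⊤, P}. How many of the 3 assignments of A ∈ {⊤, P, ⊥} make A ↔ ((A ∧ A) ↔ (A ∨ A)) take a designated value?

A=⊤: ⊤ ✓
A=P: P ✓
A=⊥: ⊥ ·

2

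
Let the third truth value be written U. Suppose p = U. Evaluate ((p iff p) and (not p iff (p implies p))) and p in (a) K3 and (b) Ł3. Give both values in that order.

U; U

In K3: p iff p = U iff U = U
not p = not U = U
p implies p = U implies U = U  [not U or U]
not p iff (p implies p) = U iff U = U
(p iff p) and (not p iff (p implies p)) = U and U = U
((p iff p) and (not p iff (p implies p))) and p = U and U = U
In Ł3: p iff p = U iff U = ⊤  [1 − |½−½|]
not p = not U = U
p implies p = U implies U = ⊤
not p iff (p implies p) = U iff ⊤ = U
(p iff p) and (not p iff (p implies p)) = ⊤ and U = U
((p iff p) and (not p iff (p implies p))) and p = U and U = U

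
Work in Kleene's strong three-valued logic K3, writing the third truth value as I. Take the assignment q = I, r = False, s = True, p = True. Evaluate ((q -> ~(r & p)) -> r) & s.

False

r & p = False & True = False
~(r & p) = ~False = True
q -> ~(r & p) = I -> True = True
(q -> ~(r & p)) -> r = True -> False = False
((q -> ~(r & p)) -> r) & s = False & True = False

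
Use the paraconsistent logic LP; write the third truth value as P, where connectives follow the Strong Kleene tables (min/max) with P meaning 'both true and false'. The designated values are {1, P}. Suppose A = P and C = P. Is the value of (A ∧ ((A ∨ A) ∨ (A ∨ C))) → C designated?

Yes

A ∨ A = P ∨ P = P
A ∨ C = P ∨ P = P
(A ∨ A) ∨ (A ∨ C) = P ∨ P = P
A ∧ ((A ∨ A) ∨ (A ∨ C)) = P ∧ P = P
(A ∧ ((A ∨ A) ∨ (A ∨ C))) → C = P → P = P  [¬P ∨ P]
P ∈ {1, P}.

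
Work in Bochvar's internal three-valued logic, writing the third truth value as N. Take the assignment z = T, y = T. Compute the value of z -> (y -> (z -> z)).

T

z -> z = T -> T = T
y -> (z -> z) = T -> T = T
z -> (y -> (z -> z)) = T -> T = T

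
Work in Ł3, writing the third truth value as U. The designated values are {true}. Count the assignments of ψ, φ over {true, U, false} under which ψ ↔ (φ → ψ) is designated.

Of the 9 assignments, 5 give a value in {true}.

5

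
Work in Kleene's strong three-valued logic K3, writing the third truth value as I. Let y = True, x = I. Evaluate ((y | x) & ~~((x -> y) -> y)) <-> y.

True

y | x = True | I = True
x -> y = I -> True = True  [~I | True]
(x -> y) -> y = True -> True = True
~((x -> y) -> y) = ~True = False
~~((x -> y) -> y) = ~False = True
(y | x) & ~~((x -> y) -> y) = True & True = True
((y | x) & ~~((x -> y) -> y)) <-> y = True <-> True = True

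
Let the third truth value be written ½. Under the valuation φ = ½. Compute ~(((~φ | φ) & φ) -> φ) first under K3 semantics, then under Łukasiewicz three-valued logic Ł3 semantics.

In K3: ~φ = ~½ = ½
~φ | φ = ½ | ½ = ½
(~φ | φ) & φ = ½ & ½ = ½
((~φ | φ) & φ) -> φ = ½ -> ½ = ½  [~½ | ½]
~(((~φ | φ) & φ) -> φ) = ~½ = ½
In Łukasiewicz three-valued logic Ł3: ~φ = ~½ = ½
~φ | φ = ½ | ½ = ½
(~φ | φ) & φ = ½ & ½ = ½
((~φ | φ) & φ) -> φ = ½ -> ½ = true  [min(1, 1−½+½)]
~(((~φ | φ) & φ) -> φ) = ~true = false
They differ because K3 and Łukasiewicz three-valued logic Ł3 treat ½ differently under implication.

½; false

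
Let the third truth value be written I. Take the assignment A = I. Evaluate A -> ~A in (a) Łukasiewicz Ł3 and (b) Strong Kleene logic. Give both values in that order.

⊤; I

In Łukasiewicz Ł3: ~A = ~I = I
A -> ~A = I -> I = ⊤  [min(1, 1−½+½)]
In Strong Kleene logic: ~A = ~I = I
A -> ~A = I -> I = I
They differ because Łukasiewicz Ł3 and Strong Kleene logic treat I differently under implication.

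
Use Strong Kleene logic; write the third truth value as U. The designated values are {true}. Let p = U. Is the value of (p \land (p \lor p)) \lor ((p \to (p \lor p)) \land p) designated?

No

p \lor p = U \lor U = U
p \land (p \lor p) = U \land U = U
p \lor p = U \lor U = U
p \to (p \lor p) = U \to U = U
(p \to (p \lor p)) \land p = U \land U = U
(p \land (p \lor p)) \lor ((p \to (p \lor p)) \land p) = U \lor U = U
U ∉ {true}.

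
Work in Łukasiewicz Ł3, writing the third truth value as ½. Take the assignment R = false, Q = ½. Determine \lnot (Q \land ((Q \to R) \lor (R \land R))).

½

Q \to R = ½ \to false = ½  [min(1, 1−½+0)]
R \land R = false \land false = false
(Q \to R) \lor (R \land R) = ½ \lor false = ½
Q \land ((Q \to R) \lor (R \land R)) = ½ \land ½ = ½
\lnot (Q \land ((Q \to R) \lor (R \land R))) = \lnot ½ = ½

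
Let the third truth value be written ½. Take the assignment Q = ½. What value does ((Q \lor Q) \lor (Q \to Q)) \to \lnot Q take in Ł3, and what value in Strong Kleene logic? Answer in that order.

½; ½

In Ł3: Q \lor Q = ½ \lor ½ = ½
Q \to Q = ½ \to ½ = ⊤  [min(1, 1−½+½)]
(Q \lor Q) \lor (Q \to Q) = ½ \lor ⊤ = ⊤
\lnot Q = \lnot ½ = ½
((Q \lor Q) \lor (Q \to Q)) \to \lnot Q = ⊤ \to ½ = ½
In Strong Kleene logic: Q \lor Q = ½ \lor ½ = ½
Q \to Q = ½ \to ½ = ½  [\lnot ½ \lor ½]
(Q \lor Q) \lor (Q \to Q) = ½ \lor ½ = ½
\lnot Q = \lnot ½ = ½
((Q \lor Q) \lor (Q \to Q)) \to \lnot Q = ½ \to ½ = ½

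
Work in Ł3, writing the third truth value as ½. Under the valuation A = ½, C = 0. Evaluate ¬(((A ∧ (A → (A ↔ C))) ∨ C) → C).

½

A ↔ C = ½ ↔ 0 = ½
A → (A ↔ C) = ½ → ½ = 1
A ∧ (A → (A ↔ C)) = ½ ∧ 1 = ½
(A ∧ (A → (A ↔ C))) ∨ C = ½ ∨ 0 = ½
((A ∧ (A → (A ↔ C))) ∨ C) → C = ½ → 0 = ½
¬(((A ∧ (A → (A ↔ C))) ∨ C) → C) = ¬½ = ½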